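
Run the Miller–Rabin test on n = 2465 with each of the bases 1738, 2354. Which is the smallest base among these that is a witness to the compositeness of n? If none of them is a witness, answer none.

2354

n − 1 = 2464 = 2^5 · 77, so s = 5 and d = 77.
Base 1738: x_0 = 1738^77 mod 2465 = 1143. x_0 is neither 1 nor 2464, so continue squaring. x_1 = 1143^2 mod 2465 = 2464. x_1 ≡ −1, so 1738 is not a witness.
Base 2354: x_0 = 2354^77 mod 2465 = 434. x_0 is neither 1 nor 2464, so continue squaring. x_1 = 434^2 mod 2465 = 1016. x_2 = 1016^2 mod 2465 = 1886. x_3 = 1886^2 mod 2465 = 1. x_3 = 1 but x_2 ≠ ±1, a nontrivial square root of 1 — 2354 is a witness and 2465 is composite.
The smallest witness among the given bases is 2354.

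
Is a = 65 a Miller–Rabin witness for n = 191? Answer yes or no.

n − 1 = 190 = 2^1 · 95, so s = 1 and d = 95.
x_0 = 65^95 mod 191 = 1.
x_0 = 1, so 65 is not a witness.

no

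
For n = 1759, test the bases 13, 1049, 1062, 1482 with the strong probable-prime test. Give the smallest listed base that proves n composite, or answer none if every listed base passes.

none

n − 1 = 1758 = 2^1 · 879, so s = 1 and d = 879.
Base 13: x_0 = 13^879 mod 1759 = 1. x_0 = 1, so 13 is not a witness.
Base 1049: x_0 = 1049^879 mod 1759 = 1758. x_0 = 1758 ≡ −1, so 1049 is not a witness.
Base 1062: x_0 = 1062^879 mod 1759 = 1758. x_0 = 1758 ≡ −1, so 1062 is not a witness.
Base 1482: x_0 = 1482^879 mod 1759 = 1. x_0 = 1, so 1482 is not a witness.
No listed base is a witness for 1759.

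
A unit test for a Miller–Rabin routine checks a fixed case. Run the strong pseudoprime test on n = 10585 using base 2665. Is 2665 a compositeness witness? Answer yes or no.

yes

n − 1 = 10584 = 2^3 · 1323, so s = 3 and d = 1323.
x_0 = 2665^1323 mod 10585 = 220.
x_0 is neither 1 nor 10584, so continue squaring.
x_1 = 220^2 mod 10585 = 6060.
x_2 = 6060^2 mod 10585 = 4235.
Reached i = s−1 = 2 without hitting −1: 2665 is a Miller–Rabin witness and 10585 is composite.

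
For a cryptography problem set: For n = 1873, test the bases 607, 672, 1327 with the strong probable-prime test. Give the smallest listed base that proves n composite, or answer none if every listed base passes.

n − 1 = 1872 = 2^4 · 117, so s = 4 and d = 117.
Base 607: x_0 = 607^117 mod 1873 = 1548. x_0 is neither 1 nor 1872, so continue squaring. x_1 = 1548^2 mod 1873 = 737. x_2 = 737^2 mod 1873 = 1872. x_2 ≡ −1, so 607 is not a witness.
Base 672: x_0 = 672^117 mod 1873 = 1. x_0 = 1, so 672 is not a witness.
Base 1327: x_0 = 1327^117 mod 1873 = 737. x_0 is neither 1 nor 1872, so continue squaring. x_1 = 737^2 mod 1873 = 1872. x_1 ≡ −1, so 1327 is not a witness.
No listed base is a witness for 1873.

none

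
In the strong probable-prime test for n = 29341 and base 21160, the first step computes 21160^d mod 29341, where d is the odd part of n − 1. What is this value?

n − 1 = 29340 = 2^2 · 7335, so s = 2 and d = 7335.
21160^7335 mod 29341 = 25975.

25975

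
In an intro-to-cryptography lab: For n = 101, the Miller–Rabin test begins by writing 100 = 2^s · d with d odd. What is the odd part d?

Halving: 100 → 50 → 25; 25 is odd.
So 100 = 2^2 · 25.

25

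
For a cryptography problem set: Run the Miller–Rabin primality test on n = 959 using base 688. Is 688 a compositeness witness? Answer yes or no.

yes

n − 1 = 958 = 2^1 · 479, so s = 1 and d = 479.
x_0 = 688^479 mod 959 = 795.
x_0 ∉ {1, 958} and s = 1, so 688 is a Miller–Rabin witness and 959 is composite.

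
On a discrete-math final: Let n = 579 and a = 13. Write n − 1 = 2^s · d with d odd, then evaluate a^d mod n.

373

n − 1 = 578 = 2^1 · 289, so s = 1 and d = 289.
Repeated squaring mod 579: 13^1 ≡ 13, 13^2 ≡ 169, 13^4 ≡ 190, 13^8 ≡ 202, 13^16 ≡ 274, 13^32 ≡ 385, 13^64 ≡ 1, 13^128 ≡ 1, 13^256 ≡ 1.
289 = 256 + 32 + 1, so 13^289 ≡ 1·385·13 ≡ 373 (mod 579).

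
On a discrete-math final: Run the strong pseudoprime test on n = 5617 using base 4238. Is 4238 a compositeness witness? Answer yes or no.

n − 1 = 5616 = 2^4 · 351, so s = 4 and d = 351.
x_0 = 4238^351 mod 5617 = 2841.
x_0 is neither 1 nor 5616, so continue squaring.
x_1 = 2841^2 mod 5617 = 5269.
x_2 = 5269^2 mod 5617 = 3147.
x_3 = 3147^2 mod 5617 = 838.
Reached i = s−1 = 3 without hitting −1: 4238 is a Miller–Rabin witness and 5617 is composite.

yes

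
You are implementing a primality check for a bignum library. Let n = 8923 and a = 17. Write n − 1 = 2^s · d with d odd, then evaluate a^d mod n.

1

n − 1 = 8922 = 2^1 · 4461, so s = 1 and d = 4461.
Repeated squaring mod 8923: 17^1 ≡ 17, 17^2 ≡ 289, 17^4 ≡ 3214, 17^8 ≡ 5885, 17^16 ≡ 3062, 17^32 ≡ 6694, 17^64 ≡ 7253, 17^128 ≡ 4924, 17^256 ≡ 1985, 17^512 ≡ 5182, 17^1024 ≡ 3817, 17^2048 ≡ 7153, 17^4096 ≡ 927.
4461 = 4096 + 256 + 64 + 32 + 8 + 4 + 1, so 17^4461 ≡ 927·1985·7253·6694·5885·3214·17 ≡ 1 (mod 8923).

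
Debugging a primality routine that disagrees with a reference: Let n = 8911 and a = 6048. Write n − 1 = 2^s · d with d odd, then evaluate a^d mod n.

n − 1 = 8910 = 2^1 · 4455, so s = 1 and d = 4455.
Repeated squaring mod 8911: 6048^1 ≡ 6048, 6048^2 ≡ 7560, 6048^4 ≡ 7357, 6048^8 ≡ 35, 6048^16 ≡ 1225, 6048^32 ≡ 3577, 6048^64 ≡ 7644, 6048^128 ≡ 1309, 6048^256 ≡ 2569, 6048^512 ≡ 5621, 6048^1024 ≡ 6146, 6048^2048 ≡ 8498, 6048^4096 ≡ 1260.
4455 = 4096 + 256 + 64 + 32 + 4 + 2 + 1, so 6048^4455 ≡ 1260·2569·7644·3577·7357·7560·6048 ≡ 1540 (mod 8911).

1540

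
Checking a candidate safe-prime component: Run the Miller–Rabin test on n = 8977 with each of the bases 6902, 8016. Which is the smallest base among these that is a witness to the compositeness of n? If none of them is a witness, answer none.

6902

n − 1 = 8976 = 2^4 · 561, so s = 4 and d = 561.
Base 6902: x_0 = 6902^561 mod 8977 = 7643. x_0 is neither 1 nor 8976, so continue squaring. x_1 = 7643^2 mod 8977 = 2110. x_2 = 2110^2 mod 8977 = 8485. x_3 = 8485^2 mod 8977 = 8662. Reached i = s−1 = 3 without hitting −1: 6902 is a Miller–Rabin witness and 8977 is composite.
Base 8016: x_0 = 8016^561 mod 8977 = 6525. x_0 is neither 1 nor 8976, so continue squaring. x_1 = 6525^2 mod 8977 = 6691. x_2 = 6691^2 mod 8977 = 1182. x_3 = 1182^2 mod 8977 = 5689. Reached i = s−1 = 3 without hitting −1: 8016 is a Miller–Rabin witness and 8977 is composite.
The smallest witness among the given bases is 6902.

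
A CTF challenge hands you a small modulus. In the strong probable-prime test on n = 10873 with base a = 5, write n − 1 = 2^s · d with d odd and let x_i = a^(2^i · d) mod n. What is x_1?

n − 1 = 10872 = 2^3 · 1359, so s = 3 and d = 1359.
x_0 = 5^1359 mod 10873 = 7034.
x_1 = 7034^2 mod 10873 = 5006.

5006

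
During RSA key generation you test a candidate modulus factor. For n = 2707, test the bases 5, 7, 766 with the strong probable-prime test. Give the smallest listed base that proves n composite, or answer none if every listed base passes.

n − 1 = 2706 = 2^1 · 1353, so s = 1 and d = 1353.
Base 5: x_0 = 5^1353 mod 2707 = 2706. x_0 = 2706 ≡ −1, so 5 is not a witness.
Base 7: x_0 = 7^1353 mod 2707 = 1. x_0 = 1, so 7 is not a witness.
Base 766: x_0 = 766^1353 mod 2707 = 2706. x_0 = 2706 ≡ −1, so 766 is not a witness.
No listed base is a witness for 2707.

none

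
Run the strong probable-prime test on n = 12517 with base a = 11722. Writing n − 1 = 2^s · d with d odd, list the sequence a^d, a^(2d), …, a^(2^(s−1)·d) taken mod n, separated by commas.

n − 1 = 12516 = 2^2 · 3129, so s = 2 and d = 3129.
x_0 = 11722^3129 mod 12517 = 902.
x_1 = 902^2 mod 12517 = 12516.

902, 12516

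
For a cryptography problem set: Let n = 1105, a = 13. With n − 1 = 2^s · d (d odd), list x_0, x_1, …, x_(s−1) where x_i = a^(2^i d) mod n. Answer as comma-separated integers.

13, 169, 936, 936

n − 1 = 1104 = 2^4 · 69, so s = 4 and d = 69.
x_0 = 13^69 mod 1105 = 13.
x_1 = 13^2 mod 1105 = 169.
x_2 = 169^2 mod 1105 = 936.
x_3 = 936^2 mod 1105 = 936.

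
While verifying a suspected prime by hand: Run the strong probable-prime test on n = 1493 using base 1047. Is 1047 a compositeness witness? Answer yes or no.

n − 1 = 1492 = 2^2 · 373, so s = 2 and d = 373.
By repeated squaring, 1047^373 ≡ 1492 (mod 1493).
x_0 = 1047^373 mod 1493 = 1492.
x_0 = 1492 ≡ −1, so 1047 is not a witness.

no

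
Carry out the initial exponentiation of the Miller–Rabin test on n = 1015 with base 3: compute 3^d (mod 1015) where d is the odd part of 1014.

27

n − 1 = 1014 = 2^1 · 507, so s = 1 and d = 507.
3^507 mod 1015 = 27.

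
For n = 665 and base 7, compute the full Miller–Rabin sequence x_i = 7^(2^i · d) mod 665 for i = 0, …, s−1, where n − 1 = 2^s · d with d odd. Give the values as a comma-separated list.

448, 539, 581

n − 1 = 664 = 2^3 · 83, so s = 3 and d = 83.
x_0 = 7^83 mod 665 = 448.
x_1 = 448^2 mod 665 = 539.
x_2 = 539^2 mod 665 = 581.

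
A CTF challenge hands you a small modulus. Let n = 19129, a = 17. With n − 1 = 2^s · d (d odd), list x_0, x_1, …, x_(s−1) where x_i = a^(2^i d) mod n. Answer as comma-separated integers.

n − 1 = 19128 = 2^3 · 2391, so s = 3 and d = 2391.
x_0 = 17^2391 mod 19129 = 16627.
x_1 = 16627^2 mod 19129 = 4821.
x_2 = 4821^2 mod 19129 = 306.

16627, 4821, 306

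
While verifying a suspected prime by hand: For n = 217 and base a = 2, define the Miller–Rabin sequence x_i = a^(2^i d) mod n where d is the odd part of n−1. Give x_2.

8

n − 1 = 216 = 2^3 · 27, so s = 3 and d = 27.
x_0 = 2^27 mod 217 = 190.
x_1 = 190^2 mod 217 = 78.
x_2 = 78^2 mod 217 = 8.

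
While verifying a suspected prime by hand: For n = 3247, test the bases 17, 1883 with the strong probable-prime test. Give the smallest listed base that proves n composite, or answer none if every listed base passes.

n − 1 = 3246 = 2^1 · 1623, so s = 1 and d = 1623.
Base 17: x_0 = 17^1623 mod 3247 = 51. x_0 ∉ {1, 3246} and s = 1, so 17 is a Miller–Rabin witness and 3247 is composite.
Base 1883: x_0 = 1883^1623 mod 3247 = 2163. x_0 ∉ {1, 3246} and s = 1, so 1883 is a Miller–Rabin witness and 3247 is composite.
The smallest witness among the given bases is 17.

17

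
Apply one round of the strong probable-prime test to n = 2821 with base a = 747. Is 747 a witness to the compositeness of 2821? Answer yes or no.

yes

n − 1 = 2820 = 2^2 · 705, so s = 2 and d = 705.
x_0 = 747^705 mod 2821 = 1084.
x_0 is neither 1 nor 2820, so continue squaring.
x_1 = 1084^2 mod 2821 = 1520.
Reached i = s−1 = 1 without hitting −1: 747 is a Miller–Rabin witness and 2821 is composite.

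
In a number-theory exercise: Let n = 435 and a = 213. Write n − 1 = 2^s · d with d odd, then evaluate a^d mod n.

273

n − 1 = 434 = 2^1 · 217, so s = 1 and d = 217.
213^217 mod 435 = 273.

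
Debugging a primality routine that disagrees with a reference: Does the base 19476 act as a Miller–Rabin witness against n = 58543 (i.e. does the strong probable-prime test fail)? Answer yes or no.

n − 1 = 58542 = 2^1 · 29271, so s = 1 and d = 29271.
x_0 = 19476^29271 mod 58543 = 1.
x_0 = 1, so 19476 is not a witness.

no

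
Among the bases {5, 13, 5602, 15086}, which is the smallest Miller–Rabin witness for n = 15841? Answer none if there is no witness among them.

5

n − 1 = 15840 = 2^5 · 495, so s = 5 and d = 495.
Base 5: x_0 = 5^495 mod 15841 = 3380. x_0 is neither 1 nor 15840, so continue squaring. x_1 = 3380^2 mod 15841 = 3039. x_2 = 3039^2 mod 15841 = 218. x_3 = 218^2 mod 15841 = 1. x_3 = 1 but x_2 ≠ ±1, a nontrivial square root of 1 — 5 is a witness and 15841 is composite.
Base 13: x_0 = 13^495 mod 15841 = 8896. x_0 is neither 1 nor 15840, so continue squaring. x_1 = 8896^2 mod 15841 = 13021. x_2 = 13021^2 mod 15841 = 218. x_3 = 218^2 mod 15841 = 1. x_3 = 1 but x_2 ≠ ±1, a nontrivial square root of 1 — 13 is a witness and 15841 is composite.
Base 5602: x_0 = 5602^495 mod 15841 = 5083. x_0 is neither 1 nor 15840, so continue squaring. x_1 = 5083^2 mod 15841 = 218. x_2 = 218^2 mod 15841 = 1. x_2 = 1 but x_1 ≠ ±1, a nontrivial square root of 1 — 5602 is a witness and 15841 is composite.
Base 15086: x_0 = 15086^495 mod 15841 = 13021. x_0 is neither 1 nor 15840, so continue squaring. x_1 = 13021^2 mod 15841 = 218. x_2 = 218^2 mod 15841 = 1. x_2 = 1 but x_1 ≠ ±1, a nontrivial square root of 1 — 15086 is a witness and 15841 is composite.
The smallest witness among the given bases is 5.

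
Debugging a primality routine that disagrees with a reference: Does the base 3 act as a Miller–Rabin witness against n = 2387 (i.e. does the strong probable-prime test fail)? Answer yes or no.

n − 1 = 2386 = 2^1 · 1193, so s = 1 and d = 1193.
x_0 = 3^1193 mod 2387 = 1468.
x_0 ∉ {1, 2386} and s = 1, so 3 is a Miller–Rabin witness and 2387 is composite.

yes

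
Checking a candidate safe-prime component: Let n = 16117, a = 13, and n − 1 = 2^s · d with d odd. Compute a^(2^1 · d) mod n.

12644

n − 1 = 16116 = 2^2 · 4029, so s = 2 and d = 4029.
By repeated squaring, 13^4029 ≡ 1401 (mod 16117).
x_0 = 1401.
x_1 = 1401^2 mod 16117 = 12644.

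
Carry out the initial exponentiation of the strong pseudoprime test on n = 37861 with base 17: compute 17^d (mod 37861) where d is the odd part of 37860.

n − 1 = 37860 = 2^2 · 9465, so s = 2 and d = 9465.
17^9465 mod 37861 = 37860.

37860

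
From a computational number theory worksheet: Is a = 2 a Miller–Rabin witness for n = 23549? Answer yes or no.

n − 1 = 23548 = 2^2 · 5887, so s = 2 and d = 5887.
x_0 = 2^5887 mod 23549 = 15627.
x_0 is neither 1 nor 23548, so continue squaring.
x_1 = 15627^2 mod 23549 = 23548.
x_1 ≡ −1, so 2 is not a witness.

no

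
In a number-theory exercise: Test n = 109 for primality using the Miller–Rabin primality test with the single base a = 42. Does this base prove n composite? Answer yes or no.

no

n − 1 = 108 = 2^2 · 27, so s = 2 and d = 27.
Repeated squaring mod 109: 42^1 ≡ 42, 42^2 ≡ 20, 42^4 ≡ 73, 42^8 ≡ 97, 42^16 ≡ 35.
27 = 16 + 8 + 2 + 1, so 42^27 ≡ 35·97·20·42 ≡ 33 (mod 109).
x_0 = 42^27 mod 109 = 33.
x_0 is neither 1 nor 108, so continue squaring.
x_1 = 33^2 mod 109 = 108.
x_1 ≡ −1, so 42 is not a witness.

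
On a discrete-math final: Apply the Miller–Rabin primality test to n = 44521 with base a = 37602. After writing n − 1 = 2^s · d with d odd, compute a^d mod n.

22789

n − 1 = 44520 = 2^3 · 5565, so s = 3 and d = 5565.
37602^5565 mod 44521 = 22789.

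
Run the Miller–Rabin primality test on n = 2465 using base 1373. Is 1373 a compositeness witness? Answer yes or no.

no

n − 1 = 2464 = 2^5 · 77, so s = 5 and d = 77.
x_0 = 1373^77 mod 2465 = 1288.
x_0 is neither 1 nor 2464, so continue squaring.
x_1 = 1288^2 mod 2465 = 2464.
x_1 ≡ −1, so 1373 is not a witness.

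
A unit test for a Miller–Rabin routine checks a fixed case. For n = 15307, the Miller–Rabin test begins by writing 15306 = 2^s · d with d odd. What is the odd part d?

7653

Halving: 15306 → 7653; 7653 is odd.
So 15306 = 2^1 · 7653.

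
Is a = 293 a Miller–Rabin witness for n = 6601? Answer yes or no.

n − 1 = 6600 = 2^3 · 825, so s = 3 and d = 825.
Repeated squaring mod 6601: 293^1 ≡ 293, 293^2 ≡ 36, 293^4 ≡ 1296, 293^8 ≡ 2962, 293^16 ≡ 715, 293^32 ≡ 2948, 293^64 ≡ 3788, 293^128 ≡ 4971, 293^256 ≡ 3298, 293^512 ≡ 4957.
825 = 512 + 256 + 32 + 16 + 8 + 1, so 293^825 ≡ 4957·3298·2948·715·2962·293 ≡ 5795 (mod 6601).
x_0 = 293^825 mod 6601 = 5795.
x_0 is neither 1 nor 6600, so continue squaring.
x_1 = 5795^2 mod 6601 = 2738.
x_2 = 2738^2 mod 6601 = 4509.
Reached i = s−1 = 2 without hitting −1: 293 is a Miller–Rabin witness and 6601 is composite.

yes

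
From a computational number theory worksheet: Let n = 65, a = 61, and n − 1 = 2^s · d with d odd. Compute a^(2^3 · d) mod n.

n − 1 = 64 = 2^6 · 1, so s = 6 and d = 1.
x_0 = 61^1 mod 65 = 61.
x_1 = 61^2 mod 65 = 16.
x_2 = 16^2 mod 65 = 61.
x_3 = 61^2 mod 65 = 16.

16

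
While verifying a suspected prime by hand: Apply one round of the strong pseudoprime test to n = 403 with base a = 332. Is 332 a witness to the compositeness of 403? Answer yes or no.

n − 1 = 402 = 2^1 · 201, so s = 1 and d = 201.
x_0 = 332^201 mod 403 = 333.
x_0 ∉ {1, 402} and s = 1, so 332 is a Miller–Rabin witness and 403 is composite.

yes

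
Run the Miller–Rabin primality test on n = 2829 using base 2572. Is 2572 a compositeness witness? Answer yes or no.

n − 1 = 2828 = 2^2 · 707, so s = 2 and d = 707.
x_0 = 2572^707 mod 2829 = 2167.
x_0 is neither 1 nor 2828, so continue squaring.
x_1 = 2167^2 mod 2829 = 2578.
Reached i = s−1 = 1 without hitting −1: 2572 is a Miller–Rabin witness and 2829 is composite.

yes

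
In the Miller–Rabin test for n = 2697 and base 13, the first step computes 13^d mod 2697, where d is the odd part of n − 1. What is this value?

n − 1 = 2696 = 2^3 · 337, so s = 3 and d = 337.
Repeated squaring mod 2697: 13^1 ≡ 13, 13^2 ≡ 169, 13^4 ≡ 1591, 13^8 ≡ 1495, 13^16 ≡ 1909, 13^32 ≡ 634, 13^64 ≡ 103, 13^128 ≡ 2518, 13^256 ≡ 2374.
337 = 256 + 64 + 16 + 1, so 13^337 ≡ 2374·103·1909·13 ≡ 1231 (mod 2697).

1231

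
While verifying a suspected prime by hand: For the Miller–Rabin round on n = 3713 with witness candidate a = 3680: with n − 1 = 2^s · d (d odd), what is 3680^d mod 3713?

324

n − 1 = 3712 = 2^7 · 29, so s = 7 and d = 29.
3680^29 mod 3713 = 324.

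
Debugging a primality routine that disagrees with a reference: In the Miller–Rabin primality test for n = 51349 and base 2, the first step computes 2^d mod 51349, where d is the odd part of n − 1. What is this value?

n − 1 = 51348 = 2^2 · 12837, so s = 2 and d = 12837.
Repeated squaring mod 51349: 2^1 ≡ 2, 2^2 ≡ 4, 2^4 ≡ 16, 2^8 ≡ 256, 2^16 ≡ 14187, 2^32 ≡ 34238, 2^64 ≡ 45672, 2^128 ≡ 32506, 2^256 ≡ 31663, 2^512 ≡ 7693, 2^1024 ≡ 28201, 2^2048 ≡ 3089, 2^4096 ≡ 42356, 2^8192 ≡ 50723.
12837 = 8192 + 4096 + 512 + 32 + 4 + 1, so 2^12837 ≡ 50723·42356·7693·34238·16·2 ≡ 42602 (mod 51349).

42602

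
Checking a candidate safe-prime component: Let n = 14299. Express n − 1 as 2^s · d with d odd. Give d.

7149

Halving: 14298 → 7149; 7149 is odd.
So 14298 = 2^1 · 7149.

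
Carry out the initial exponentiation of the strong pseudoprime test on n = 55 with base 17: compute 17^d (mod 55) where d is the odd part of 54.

n − 1 = 54 = 2^1 · 27, so s = 1 and d = 27.
Repeated squaring mod 55: 17^1 ≡ 17, 17^2 ≡ 14, 17^4 ≡ 31, 17^8 ≡ 26, 17^16 ≡ 16.
27 = 16 + 8 + 2 + 1, so 17^27 ≡ 16·26·14·17 ≡ 8 (mod 55).

8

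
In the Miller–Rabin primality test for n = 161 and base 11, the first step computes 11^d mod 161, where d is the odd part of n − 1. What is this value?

n − 1 = 160 = 2^5 · 5, so s = 5 and d = 5.
11^5 mod 161 = 51.

51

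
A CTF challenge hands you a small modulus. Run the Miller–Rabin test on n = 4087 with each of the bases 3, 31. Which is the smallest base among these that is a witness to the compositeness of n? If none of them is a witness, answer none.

n − 1 = 4086 = 2^1 · 2043, so s = 1 and d = 2043.
Base 3: x_0 = 3^2043 mod 4087 = 1613. x_0 ∉ {1, 4086} and s = 1, so 3 is a Miller–Rabin witness and 4087 is composite.
Base 31: x_0 = 31^2043 mod 4087 = 3805. x_0 ∉ {1, 4086} and s = 1, so 31 is a Miller–Rabin witness and 4087 is composite.
The smallest witness among the given bases is 3.

3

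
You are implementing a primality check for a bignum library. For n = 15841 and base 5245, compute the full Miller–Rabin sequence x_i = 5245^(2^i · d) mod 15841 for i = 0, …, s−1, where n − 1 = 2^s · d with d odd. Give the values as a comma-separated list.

11159, 13021, 218, 1, 1

n − 1 = 15840 = 2^5 · 495, so s = 5 and d = 495.
x_0 = 5245^495 mod 15841 = 11159.
x_1 = 11159^2 mod 15841 = 13021.
x_2 = 13021^2 mod 15841 = 218.
x_3 = 218^2 mod 15841 = 1.
x_4 = 1^2 mod 15841 = 1.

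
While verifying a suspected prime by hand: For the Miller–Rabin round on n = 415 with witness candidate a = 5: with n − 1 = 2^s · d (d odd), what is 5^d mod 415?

n − 1 = 414 = 2^1 · 207, so s = 1 and d = 207.
Repeated squaring mod 415: 5^1 ≡ 5, 5^2 ≡ 25, 5^4 ≡ 210, 5^8 ≡ 110, 5^16 ≡ 65, 5^32 ≡ 75, 5^64 ≡ 230, 5^128 ≡ 195.
207 = 128 + 64 + 8 + 4 + 2 + 1, so 5^207 ≡ 195·230·110·210·25·5 ≡ 390 (mod 415).

390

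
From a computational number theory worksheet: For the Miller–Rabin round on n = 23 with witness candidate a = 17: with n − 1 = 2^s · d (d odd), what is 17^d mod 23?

22

n − 1 = 22 = 2^1 · 11, so s = 1 and d = 11.
Repeated squaring mod 23: 17^1 ≡ 17, 17^2 ≡ 13, 17^4 ≡ 8, 17^8 ≡ 18.
11 = 8 + 2 + 1, so 17^11 ≡ 18·13·17 ≡ 22 (mod 23).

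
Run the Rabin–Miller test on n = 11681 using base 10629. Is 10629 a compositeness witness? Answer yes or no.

no

n − 1 = 11680 = 2^5 · 365, so s = 5 and d = 365.
x_0 = 10629^365 mod 11681 = 5562.
x_0 is neither 1 nor 11680, so continue squaring.
x_1 = 5562^2 mod 11681 = 4556.
x_2 = 4556^2 mod 11681 = 11680.
x_2 ≡ −1, so 10629 is not a witness.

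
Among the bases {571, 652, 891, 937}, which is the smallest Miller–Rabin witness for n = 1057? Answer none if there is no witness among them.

n − 1 = 1056 = 2^5 · 33, so s = 5 and d = 33.
Base 571: x_0 = 571^33 mod 1057 = 1. x_0 = 1, so 571 is not a witness.
Base 652: x_0 = 652^33 mod 1057 = 218. x_0 is neither 1 nor 1056, so continue squaring. x_1 = 218^2 mod 1057 = 1016. x_2 = 1016^2 mod 1057 = 624. x_3 = 624^2 mod 1057 = 400. x_4 = 400^2 mod 1057 = 393. Reached i = s−1 = 4 without hitting −1: 652 is a Miller–Rabin witness and 1057 is composite.
Base 891: x_0 = 891^33 mod 1057 = 50. x_0 is neither 1 nor 1056, so continue squaring. x_1 = 50^2 mod 1057 = 386. x_2 = 386^2 mod 1057 = 1016. x_3 = 1016^2 mod 1057 = 624. x_4 = 624^2 mod 1057 = 400. Reached i = s−1 = 4 without hitting −1: 891 is a Miller–Rabin witness and 1057 is composite.
Base 937: x_0 = 937^33 mod 1057 = 685. x_0 is neither 1 nor 1056, so continue squaring. x_1 = 685^2 mod 1057 = 974. x_2 = 974^2 mod 1057 = 547. x_3 = 547^2 mod 1057 = 78. x_4 = 78^2 mod 1057 = 799. Reached i = s−1 = 4 without hitting −1: 937 is a Miller–Rabin witness and 1057 is composite.
The smallest witness among the given bases is 652.

652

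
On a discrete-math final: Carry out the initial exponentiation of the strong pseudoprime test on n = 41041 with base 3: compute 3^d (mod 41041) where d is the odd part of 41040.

n − 1 = 41040 = 2^4 · 2565, so s = 4 and d = 2565.
By repeated squaring, 3^2565 ≡ 24597 (mod 41041).

24597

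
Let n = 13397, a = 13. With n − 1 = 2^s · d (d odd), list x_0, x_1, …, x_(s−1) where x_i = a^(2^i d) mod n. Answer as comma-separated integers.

n − 1 = 13396 = 2^2 · 3349, so s = 2 and d = 3349.
x_0 = 13^3349 mod 13397 = 12493.
x_1 = 12493^2 mod 13397 = 13396.

12493, 13396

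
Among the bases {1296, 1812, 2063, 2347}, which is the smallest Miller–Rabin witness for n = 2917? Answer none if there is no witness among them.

none

n − 1 = 2916 = 2^2 · 729, so s = 2 and d = 729.
Base 1296: x_0 = 1296^729 mod 2917 = 1. x_0 = 1, so 1296 is not a witness.
Base 1812: x_0 = 1812^729 mod 2917 = 2863. x_0 is neither 1 nor 2916, so continue squaring. x_1 = 2863^2 mod 2917 = 2916. x_1 ≡ −1, so 1812 is not a witness.
Base 2063: x_0 = 2063^729 mod 2917 = 2863. x_0 is neither 1 nor 2916, so continue squaring. x_1 = 2863^2 mod 2917 = 2916. x_1 ≡ −1, so 2063 is not a witness.
Base 2347: x_0 = 2347^729 mod 2917 = 2863. x_0 is neither 1 nor 2916, so continue squaring. x_1 = 2863^2 mod 2917 = 2916. x_1 ≡ −1, so 2347 is not a witness.
No listed base is a witness for 2917.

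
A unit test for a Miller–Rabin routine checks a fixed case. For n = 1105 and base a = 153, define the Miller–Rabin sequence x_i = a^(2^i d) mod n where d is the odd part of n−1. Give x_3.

n − 1 = 1104 = 2^4 · 69, so s = 4 and d = 69.
x_0 = 153^69 mod 1105 = 493.
x_1 = 493^2 mod 1105 = 1054.
x_2 = 1054^2 mod 1105 = 391.
x_3 = 391^2 mod 1105 = 391.

391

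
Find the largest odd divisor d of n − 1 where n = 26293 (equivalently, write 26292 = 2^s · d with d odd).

6573

Halving: 26292 → 13146 → 6573; 6573 is odd.
So 26292 = 2^2 · 6573.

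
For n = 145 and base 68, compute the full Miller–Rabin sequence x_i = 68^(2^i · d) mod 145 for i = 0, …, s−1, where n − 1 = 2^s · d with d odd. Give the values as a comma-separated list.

18, 34, 141, 16

n − 1 = 144 = 2^4 · 9, so s = 4 and d = 9.
x_0 = 68^9 mod 145 = 18.
x_1 = 18^2 mod 145 = 34.
x_2 = 34^2 mod 145 = 141.
x_3 = 141^2 mod 145 = 16.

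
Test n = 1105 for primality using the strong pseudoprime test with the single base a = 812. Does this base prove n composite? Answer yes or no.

n − 1 = 1104 = 2^4 · 69, so s = 4 and d = 69.
Repeated squaring mod 1105: 812^1 ≡ 812, 812^2 ≡ 764, 812^4 ≡ 256, 812^8 ≡ 341, 812^16 ≡ 256, 812^32 ≡ 341, 812^64 ≡ 256.
69 = 64 + 4 + 1, so 812^69 ≡ 256·256·812 ≡ 642 (mod 1105).
x_0 = 812^69 mod 1105 = 642.
x_0 is neither 1 nor 1104, so continue squaring.
x_1 = 642^2 mod 1105 = 1104.
x_1 ≡ −1, so 812 is not a witness.

no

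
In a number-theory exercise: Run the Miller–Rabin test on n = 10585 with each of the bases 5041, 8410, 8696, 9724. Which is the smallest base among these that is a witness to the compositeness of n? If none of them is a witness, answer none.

n − 1 = 10584 = 2^3 · 1323, so s = 3 and d = 1323.
Base 5041: x_0 = 5041^1323 mod 10585 = 1. x_0 = 1, so 5041 is not a witness.
Base 8410: x_0 = 8410^1323 mod 10585 = 1450. x_0 is neither 1 nor 10584, so continue squaring. x_1 = 1450^2 mod 10585 = 6670. x_2 = 6670^2 mod 10585 = 145. Reached i = s−1 = 2 without hitting −1: 8410 is a Miller–Rabin witness and 10585 is composite.
Base 8696: x_0 = 8696^1323 mod 10585 = 291. x_0 is neither 1 nor 10584, so continue squaring. x_1 = 291^2 mod 10585 = 1. x_1 = 1 but x_0 ≠ ±1, a nontrivial square root of 1 — 8696 is a witness and 10585 is composite.
Base 9724: x_0 = 9724^1323 mod 10585 = 1304. x_0 is neither 1 nor 10584, so continue squaring. x_1 = 1304^2 mod 10585 = 6816. x_2 = 6816^2 mod 10585 = 291. Reached i = s−1 = 2 without hitting −1: 9724 is a Miller–Rabin witness and 10585 is composite.
The smallest witness among the given bases is 8410.

8410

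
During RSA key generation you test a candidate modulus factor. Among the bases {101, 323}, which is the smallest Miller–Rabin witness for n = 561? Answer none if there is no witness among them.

n − 1 = 560 = 2^4 · 35, so s = 4 and d = 35.
Base 101: x_0 = 101^35 mod 561 = 560. x_0 = 560 ≡ −1, so 101 is not a witness.
Base 323: x_0 = 323^35 mod 561 = 221. x_0 is neither 1 nor 560, so continue squaring. x_1 = 221^2 mod 561 = 34. x_2 = 34^2 mod 561 = 34. x_3 = 34^2 mod 561 = 34. Reached i = s−1 = 3 without hitting −1: 323 is a Miller–Rabin witness and 561 is composite.
The smallest witness among the given bases is 323.

323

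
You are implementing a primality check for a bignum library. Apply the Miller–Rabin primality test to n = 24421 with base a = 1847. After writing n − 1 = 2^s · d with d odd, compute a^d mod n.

221

n − 1 = 24420 = 2^2 · 6105, so s = 2 and d = 6105.
Repeated squaring mod 24421: 1847^1 ≡ 1847, 1847^2 ≡ 16890, 1847^4 ≡ 10399, 1847^8 ≡ 3013, 1847^16 ≡ 17978, 1847^32 ≡ 20970, 1847^64 ≡ 16374, 1847^128 ≡ 14138, 1847^256 ≡ 21580, 1847^512 ≡ 12351, 1847^1024 ≡ 13635, 1847^2048 ≡ 20573, 1847^4096 ≡ 7978.
6105 = 4096 + 1024 + 512 + 256 + 128 + 64 + 16 + 8 + 1, so 1847^6105 ≡ 7978·13635·12351·21580·14138·16374·17978·3013·1847 ≡ 221 (mod 24421).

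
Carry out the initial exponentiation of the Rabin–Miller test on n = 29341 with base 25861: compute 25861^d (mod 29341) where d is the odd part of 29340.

26597

n − 1 = 29340 = 2^2 · 7335, so s = 2 and d = 7335.
Repeated squaring mod 29341: 25861^1 ≡ 25861, 25861^2 ≡ 21908, 25861^4 ≡ 386, 25861^8 ≡ 2291, 25861^16 ≡ 25983, 25861^32 ≡ 9220, 25861^64 ≡ 7523, 25861^128 ≡ 26081, 25861^256 ≡ 6158, 25861^512 ≡ 12392, 25861^1024 ≡ 20211, 25861^2048 ≡ 28460, 25861^4096 ≡ 13295.
7335 = 4096 + 2048 + 1024 + 128 + 32 + 4 + 2 + 1, so 25861^7335 ≡ 13295·28460·20211·26081·9220·386·21908·25861 ≡ 26597 (mod 29341).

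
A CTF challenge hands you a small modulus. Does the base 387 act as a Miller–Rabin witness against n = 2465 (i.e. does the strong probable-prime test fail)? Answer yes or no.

n − 1 = 2464 = 2^5 · 77, so s = 5 and d = 77.
Repeated squaring mod 2465: 387^1 ≡ 387, 387^2 ≡ 1869, 387^4 ≡ 256, 387^8 ≡ 1446, 387^16 ≡ 596, 387^32 ≡ 256, 387^64 ≡ 1446.
77 = 64 + 8 + 4 + 1, so 387^77 ≡ 1446·1446·256·387 ≡ 302 (mod 2465).
x_0 = 387^77 mod 2465 = 302.
x_0 is neither 1 nor 2464, so continue squaring.
x_1 = 302^2 mod 2465 = 2464.
x_1 ≡ −1, so 387 is not a witness.

no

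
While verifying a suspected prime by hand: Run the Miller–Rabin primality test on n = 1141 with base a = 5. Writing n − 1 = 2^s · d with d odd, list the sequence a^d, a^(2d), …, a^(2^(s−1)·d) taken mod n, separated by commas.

n − 1 = 1140 = 2^2 · 285, so s = 2 and d = 285.
x_0 = 5^285 mod 1141 = 762.
x_1 = 762^2 mod 1141 = 1016.

762, 1016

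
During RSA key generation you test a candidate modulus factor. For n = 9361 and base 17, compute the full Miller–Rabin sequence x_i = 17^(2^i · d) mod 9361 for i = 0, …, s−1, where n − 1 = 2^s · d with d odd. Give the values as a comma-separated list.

3299, 5919, 5699, 5292

n − 1 = 9360 = 2^4 · 585, so s = 4 and d = 585.
x_0 = 17^585 mod 9361 = 3299.
x_1 = 3299^2 mod 9361 = 5919.
x_2 = 5919^2 mod 9361 = 5699.
x_3 = 5699^2 mod 9361 = 5292.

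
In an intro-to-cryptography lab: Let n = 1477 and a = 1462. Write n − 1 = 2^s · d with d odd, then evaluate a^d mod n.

1056

n − 1 = 1476 = 2^2 · 369, so s = 2 and d = 369.
1462^369 mod 1477 = 1056.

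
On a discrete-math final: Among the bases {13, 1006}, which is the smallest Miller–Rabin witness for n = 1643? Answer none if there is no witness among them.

13

n − 1 = 1642 = 2^1 · 821, so s = 1 and d = 821.
Base 13: x_0 = 13^821 mod 1643 = 964. x_0 ∉ {1, 1642} and s = 1, so 13 is a Miller–Rabin witness and 1643 is composite.
Base 1006: x_0 = 1006^821 mod 1643 = 1218. x_0 ∉ {1, 1642} and s = 1, so 1006 is a Miller–Rabin witness and 1643 is composite.
The smallest witness among the given bases is 13.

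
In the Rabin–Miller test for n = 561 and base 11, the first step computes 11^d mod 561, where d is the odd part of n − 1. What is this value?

n − 1 = 560 = 2^4 · 35, so s = 4 and d = 35.
By repeated squaring, 11^35 ≡ 209 (mod 561).

209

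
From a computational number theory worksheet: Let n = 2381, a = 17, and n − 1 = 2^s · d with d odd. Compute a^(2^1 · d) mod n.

1

n − 1 = 2380 = 2^2 · 595, so s = 2 and d = 595.
x_0 = 17^595 mod 2381 = 1.
x_1 = 1^2 mod 2381 = 1.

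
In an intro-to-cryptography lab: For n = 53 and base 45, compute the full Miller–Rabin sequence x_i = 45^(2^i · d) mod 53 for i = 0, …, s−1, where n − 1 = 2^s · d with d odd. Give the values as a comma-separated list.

30, 52

n − 1 = 52 = 2^2 · 13, so s = 2 and d = 13.
x_0 = 45^13 mod 53 = 30.
x_1 = 30^2 mod 53 = 52.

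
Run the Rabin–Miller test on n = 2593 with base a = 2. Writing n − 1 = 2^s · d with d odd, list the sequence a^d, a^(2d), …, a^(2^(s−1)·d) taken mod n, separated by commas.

n − 1 = 2592 = 2^5 · 81, so s = 5 and d = 81.
x_0 = 2^81 mod 2593 = 1.
x_1 = 1^2 mod 2593 = 1.
x_2 = 1^2 mod 2593 = 1.
x_3 = 1^2 mod 2593 = 1.
x_4 = 1^2 mod 2593 = 1.

1, 1, 1, 1, 1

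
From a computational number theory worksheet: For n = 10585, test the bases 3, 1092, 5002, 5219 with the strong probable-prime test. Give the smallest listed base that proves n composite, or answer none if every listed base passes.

n − 1 = 10584 = 2^3 · 1323, so s = 3 and d = 1323.
Base 3: x_0 = 3^1323 mod 10585 = 8422. x_0 is neither 1 nor 10584, so continue squaring. x_1 = 8422^2 mod 10585 = 10584. x_1 ≡ −1, so 3 is not a witness.
Base 1092: x_0 = 1092^1323 mod 10585 = 1433. x_0 is neither 1 nor 10584, so continue squaring. x_1 = 1433^2 mod 10585 = 10584. x_1 ≡ −1, so 1092 is not a witness.
Base 5002: x_0 = 5002^1323 mod 10585 = 4188. x_0 is neither 1 nor 10584, so continue squaring. x_1 = 4188^2 mod 10585 = 10584. x_1 ≡ −1, so 5002 is not a witness.
Base 5219: x_0 = 5219^1323 mod 10585 = 10584. x_0 = 10584 ≡ −1, so 5219 is not a witness.
No listed base is a witness for 10585.

none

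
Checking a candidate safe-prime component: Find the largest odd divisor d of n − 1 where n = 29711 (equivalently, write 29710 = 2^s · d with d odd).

Halving: 29710 → 14855; 14855 is odd.
So 29710 = 2^1 · 14855.

14855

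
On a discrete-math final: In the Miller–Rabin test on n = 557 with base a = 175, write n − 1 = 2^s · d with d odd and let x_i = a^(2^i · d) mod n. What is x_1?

n − 1 = 556 = 2^2 · 139, so s = 2 and d = 139.
By repeated squaring, 175^139 ≡ 1 (mod 557).
x_0 = 1.
x_1 = 1^2 mod 557 = 1.

1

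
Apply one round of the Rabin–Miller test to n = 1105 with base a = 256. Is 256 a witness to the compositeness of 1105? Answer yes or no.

no

n − 1 = 1104 = 2^4 · 69, so s = 4 and d = 69.
Repeated squaring mod 1105: 256^1 ≡ 256, 256^2 ≡ 341, 256^4 ≡ 256, 256^8 ≡ 341, 256^16 ≡ 256, 256^32 ≡ 341, 256^64 ≡ 256.
69 = 64 + 4 + 1, so 256^69 ≡ 256·256·256 ≡ 1 (mod 1105).
x_0 = 256^69 mod 1105 = 1.
x_0 = 1, so 256 is not a witness.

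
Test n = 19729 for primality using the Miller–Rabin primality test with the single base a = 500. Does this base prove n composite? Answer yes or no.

n − 1 = 19728 = 2^4 · 1233, so s = 4 and d = 1233.
x_0 = 500^1233 mod 19729 = 19728.
x_0 = 19728 ≡ −1, so 500 is not a witness.

no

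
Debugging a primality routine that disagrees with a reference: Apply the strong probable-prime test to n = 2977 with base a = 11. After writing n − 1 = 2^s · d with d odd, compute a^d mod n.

n − 1 = 2976 = 2^5 · 93, so s = 5 and d = 93.
11^93 mod 2977 = 1321.

1321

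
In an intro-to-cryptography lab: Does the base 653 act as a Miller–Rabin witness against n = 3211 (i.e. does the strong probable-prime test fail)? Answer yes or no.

no

n − 1 = 3210 = 2^1 · 1605, so s = 1 and d = 1605.
x_0 = 653^1605 mod 3211 = 1.
x_0 = 1, so 653 is not a witness.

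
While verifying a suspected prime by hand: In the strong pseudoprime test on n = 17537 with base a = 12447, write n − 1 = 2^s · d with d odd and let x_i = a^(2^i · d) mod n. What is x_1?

n − 1 = 17536 = 2^7 · 137, so s = 7 and d = 137.
x_0 = 12447^137 mod 17537 = 8413.
x_1 = 8413^2 mod 17537 = 16774.

16774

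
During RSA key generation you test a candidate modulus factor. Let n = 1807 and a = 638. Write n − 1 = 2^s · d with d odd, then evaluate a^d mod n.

n − 1 = 1806 = 2^1 · 903, so s = 1 and d = 903.
638^903 mod 1807 = 755.

755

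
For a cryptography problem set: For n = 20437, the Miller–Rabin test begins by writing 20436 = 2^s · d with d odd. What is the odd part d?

5109

Halving: 20436 → 10218 → 5109; 5109 is odd.
So 20436 = 2^2 · 5109.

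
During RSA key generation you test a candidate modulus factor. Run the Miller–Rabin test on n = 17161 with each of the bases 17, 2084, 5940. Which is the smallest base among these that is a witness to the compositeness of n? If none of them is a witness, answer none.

17

n − 1 = 17160 = 2^3 · 2145, so s = 3 and d = 2145.
Base 17: x_0 = 17^2145 mod 17161 = 14802. x_0 is neither 1 nor 17160, so continue squaring. x_1 = 14802^2 mod 17161 = 4717. x_2 = 4717^2 mod 17161 = 9433. Reached i = s−1 = 2 without hitting −1: 17 is a Miller–Rabin witness and 17161 is composite.
Base 2084: x_0 = 2084^2145 mod 17161 = 10348. x_0 is neither 1 nor 17160, so continue squaring. x_1 = 10348^2 mod 17161 = 13625. x_2 = 13625^2 mod 17161 = 10088. Reached i = s−1 = 2 without hitting −1: 2084 is a Miller–Rabin witness and 17161 is composite.
Base 5940: x_0 = 5940^2145 mod 17161 = 918. x_0 is neither 1 nor 17160, so continue squaring. x_1 = 918^2 mod 17161 = 1835. x_2 = 1835^2 mod 17161 = 3669. Reached i = s−1 = 2 without hitting −1: 5940 is a Miller–Rabin witness and 17161 is composite.
The smallest witness among the given bases is 17.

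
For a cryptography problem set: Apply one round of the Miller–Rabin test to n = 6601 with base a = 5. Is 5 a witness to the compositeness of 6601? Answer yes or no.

yes

n − 1 = 6600 = 2^3 · 825, so s = 3 and d = 825.
Repeated squaring mod 6601: 5^1 ≡ 5, 5^2 ≡ 25, 5^4 ≡ 625, 5^8 ≡ 1166, 5^16 ≡ 6351, 5^32 ≡ 3091, 5^64 ≡ 2634, 5^128 ≡ 305, 5^256 ≡ 611, 5^512 ≡ 3665.
825 = 512 + 256 + 32 + 16 + 8 + 1, so 5^825 ≡ 3665·611·3091·6351·1166·5 ≡ 3863 (mod 6601).
x_0 = 5^825 mod 6601 = 3863.
x_0 is neither 1 nor 6600, so continue squaring.
x_1 = 3863^2 mod 6601 = 4509.
x_2 = 4509^2 mod 6601 = 1.
x_2 = 1 but x_1 ≠ ±1, a nontrivial square root of 1 — 5 is a witness and 6601 is composite.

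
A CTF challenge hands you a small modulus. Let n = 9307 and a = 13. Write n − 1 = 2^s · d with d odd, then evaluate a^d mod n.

7432

n − 1 = 9306 = 2^1 · 4653, so s = 1 and d = 4653.
13^4653 mod 9307 = 7432.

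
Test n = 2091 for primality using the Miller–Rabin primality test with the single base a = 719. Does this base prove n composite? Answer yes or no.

yes

n − 1 = 2090 = 2^1 · 1045, so s = 1 and d = 1045.
x_0 = 719^1045 mod 2091 = 14.
x_0 ∉ {1, 2090} and s = 1, so 719 is a Miller–Rabin witness and 2091 is composite.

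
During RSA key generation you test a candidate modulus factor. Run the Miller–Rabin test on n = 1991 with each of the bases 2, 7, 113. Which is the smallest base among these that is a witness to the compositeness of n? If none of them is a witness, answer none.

2

n − 1 = 1990 = 2^1 · 995, so s = 1 and d = 995.
Base 2: x_0 = 2^995 mod 1991 = 692. x_0 ∉ {1, 1990} and s = 1, so 2 is a Miller–Rabin witness and 1991 is composite.
Base 7: x_0 = 7^995 mod 1991 = 1836. x_0 ∉ {1, 1990} and s = 1, so 7 is a Miller–Rabin witness and 1991 is composite.
Base 113: x_0 = 113^995 mod 1991 = 1112. x_0 ∉ {1, 1990} and s = 1, so 113 is a Miller–Rabin witness and 1991 is composite.
The smallest witness among the given bases is 2.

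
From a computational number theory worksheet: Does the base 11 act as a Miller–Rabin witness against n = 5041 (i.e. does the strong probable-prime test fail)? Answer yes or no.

n − 1 = 5040 = 2^4 · 315, so s = 4 and d = 315.
x_0 = 11^315 mod 5041 = 5040.
x_0 = 5040 ≡ −1, so 11 is not a witness.

no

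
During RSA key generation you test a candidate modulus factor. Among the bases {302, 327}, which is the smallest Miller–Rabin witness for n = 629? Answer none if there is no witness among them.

none

n − 1 = 628 = 2^2 · 157, so s = 2 and d = 157.
Base 302: x_0 = 302^157 mod 629 = 302. x_0 is neither 1 nor 628, so continue squaring. x_1 = 302^2 mod 629 = 628. x_1 ≡ −1, so 302 is not a witness.
Base 327: x_0 = 327^157 mod 629 = 327. x_0 is neither 1 nor 628, so continue squaring. x_1 = 327^2 mod 629 = 628. x_1 ≡ −1, so 327 is not a witness.
No listed base is a witness for 629.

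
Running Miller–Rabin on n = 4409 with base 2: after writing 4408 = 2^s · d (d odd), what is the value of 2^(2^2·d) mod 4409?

1

n − 1 = 4408 = 2^3 · 551, so s = 3 and d = 551.
Repeated squaring mod 4409: 2^1 ≡ 2, 2^2 ≡ 4, 2^4 ≡ 16, 2^8 ≡ 256, 2^16 ≡ 3810, 2^32 ≡ 1672, 2^64 ≡ 278, 2^128 ≡ 2331, 2^256 ≡ 1673, 2^512 ≡ 3623.
551 = 512 + 32 + 4 + 2 + 1, so 2^551 ≡ 3623·1672·16·4·2 ≡ 1 (mod 4409).
x_0 = 1.
x_1 = 1^2 mod 4409 = 1.
x_2 = 1^2 mod 4409 = 1.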